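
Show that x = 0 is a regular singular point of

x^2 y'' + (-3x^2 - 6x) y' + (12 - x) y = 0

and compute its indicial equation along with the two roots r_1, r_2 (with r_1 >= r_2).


Divide by x^2 to reach normal form y'' + P_1(x) y' + P_2(x) y = 0 with P_1(x) = -3 - 6/x and P_2(x) = -1/x + 12/x^2.
x = 0 is a singular point because the y'-coefficient -3 - 6/x has a pole at x = 0 and the y-coefficient -1/x + 12/x^2 has a pole at x = 0.
It is a regular singular point because x P_1(x) = p(x) = -3x - 6 and x^2 P_2(x) = q(x) = 12 - x are polynomials, hence analytic at x = 0.
p(0) = -6,  q(0) = 12.
Indicial equation: r(r-1) + p(0) r + q(0) = 0, i.e. r^2 + (p(0) - 1) r + q(0) = 0, i.e. r^2 - 7 r + 12 = 0.
Discriminant: (-7)^2 - 4(12) = 1, so r = (7 ± 1)/2.
Solving: r_1 = 4, r_2 = 3.

indicial: r^2 - 7 r + 12 = 0; roots r_1 = 4, r_2 = 3


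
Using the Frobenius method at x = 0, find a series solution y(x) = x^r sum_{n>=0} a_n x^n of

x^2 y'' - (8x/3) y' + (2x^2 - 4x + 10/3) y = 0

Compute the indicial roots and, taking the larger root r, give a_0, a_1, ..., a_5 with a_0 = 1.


Write in Frobenius form y'' + (p(x)/x) y' + (q(x)/x^2) y = 0:
  p(x) = -8/3,  q(x) = 2x^2 - 4x + 10/3.
Indicial equation: r(r-1) + (-8/3) r + (10/3) = 0 -> roots r_1 = 2, r_2 = 5/3.
Take r = r_1 = 2. Let y(x) = x^r sum_{n>=0} a_n x^n with a_0 = 1.
Substitute y = x^r sum a_n x^n and match x^{r+n}. The recurrence is
  D(n) a_n - 4 a_{n-1} + 2 a_{n-2} = 0,  where D(n) = (r+n)(r+n-1) + (-8/3)(r+n) + (10/3).
  a_n = [4 a_{n-1} - 2 a_{n-2}] / D(n).
Since the indicial polynomial factors as (r - r_1)(r - r_2), D(n) = (r_1 + n - r_1)(r_1 + n - r_2) = n(n + 1/3).
Evaluating step by step (a_0 = 1):
  n = 1: D(1) = 1(1 + 1/3) = 4/3; numerator = 4(1) = 4; a_1 = (4)/(4/3) = 3
  n = 2: D(2) = 2(2 + 1/3) = 14/3; numerator = 4(3) - 2(1) = 10; a_2 = (10)/(14/3) = 15/7
  n = 3: D(3) = 3(3 + 1/3) = 10; numerator = 4(15/7) - 2(3) = 18/7; a_3 = (18/7)/(10) = 9/35
  n = 4: D(4) = 4(4 + 1/3) = 52/3; numerator = 4(9/35) - 2(15/7) = -114/35; a_4 = (-114/35)/(52/3) = -171/910
  n = 5: D(5) = 5(5 + 1/3) = 80/3; numerator = 4(-171/910) - 2(9/35) = -576/455; a_5 = (-576/455)/(80/3) = -108/2275

r = 2; a_0 = 1; a_1 = 3; a_2 = 15/7; a_3 = 9/35; a_4 = -171/910; a_5 = -108/2275


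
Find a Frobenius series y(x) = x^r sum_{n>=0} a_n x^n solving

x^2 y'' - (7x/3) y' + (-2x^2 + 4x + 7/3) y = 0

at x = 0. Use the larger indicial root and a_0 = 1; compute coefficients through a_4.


Write in Frobenius form y'' + (p(x)/x) y' + (q(x)/x^2) y = 0:
  p(x) = -7/3,  q(x) = -2x^2 + 4x + 7/3.
Indicial equation: r(r-1) + (-7/3) r + (7/3) = 0 -> roots r_1 = 7/3, r_2 = 1.
Take r = r_1 = 7/3. Let y(x) = x^r sum_{n>=0} a_n x^n with a_0 = 1.
Substitute y = x^r sum a_n x^n and match x^{r+n}. The recurrence is
  D(n) a_n + 4 a_{n-1} - 2 a_{n-2} = 0,  where D(n) = (r+n)(r+n-1) + (-7/3)(r+n) + (7/3).
  a_n = [-4 a_{n-1} + 2 a_{n-2}] / D(n).
Since the indicial polynomial factors as (r - r_1)(r - r_2), D(n) = (r_1 + n - r_1)(r_1 + n - r_2) = n(n + 4/3).
Evaluating step by step (a_0 = 1):
  n = 1: D(1) = 1(1 + 4/3) = 7/3; numerator = -4(1) = -4; a_1 = (-4)/(7/3) = -12/7
  n = 2: D(2) = 2(2 + 4/3) = 20/3; numerator = -4(-12/7) + 2(1) = 62/7; a_2 = (62/7)/(20/3) = 93/70
  n = 3: D(3) = 3(3 + 4/3) = 13; numerator = -4(93/70) + 2(-12/7) = -306/35; a_3 = (-306/35)/(13) = -306/455
  n = 4: D(4) = 4(4 + 4/3) = 64/3; numerator = -4(-306/455) + 2(93/70) = 2433/455; a_4 = (2433/455)/(64/3) = 7299/29120

r = 7/3; a_0 = 1; a_1 = -12/7; a_2 = 93/70; a_3 = -306/455; a_4 = 7299/29120


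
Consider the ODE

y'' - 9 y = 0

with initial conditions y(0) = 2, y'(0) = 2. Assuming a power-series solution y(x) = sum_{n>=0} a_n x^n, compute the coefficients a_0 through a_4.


Ansatz: y(x) = sum_{n>=0} a_n x^n, so y'(x) = sum_{n>=1} n a_n x^(n-1) and y''(x) = sum_{n>=2} n(n-1) a_n x^(n-2).
Substitute into P(x) y'' + Q(x) y' + R(x) y = 0 with P(x) = 1, Q(x) = 0, R(x) = -9, and match powers of x.
Initial conditions: a_0 = 2, a_1 = 2.
Setting the coefficient of each power of x to zero and solving order by order (substituting the coefficients already found):
  x^0: 2 a_2 - 9 a_0 = 0  ->  2 a_2 = 9 a_0 = 18  ->  a_2 = 9
  x^1: 6 a_3 - 9 a_1 = 0  ->  6 a_3 = 9 a_1 = 18  ->  a_3 = 3
  x^2: 12 a_4 - 9 a_2 = 0  ->  12 a_4 = 9 a_2 = 81  ->  a_4 = 27/4
Truncated series: y(x) = 2 + 2 x + 9 x^2 + 3 x^3 + (27/4) x^4 + O(x^5).

a_0 = 2; a_1 = 2; a_2 = 9; a_3 = 3; a_4 = 27/4


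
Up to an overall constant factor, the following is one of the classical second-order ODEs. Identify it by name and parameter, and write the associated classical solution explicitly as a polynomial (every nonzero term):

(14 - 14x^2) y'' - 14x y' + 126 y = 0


All three coefficients share the factor 14; dividing through by 14 gives  (1 - x^2) y'' - x y' + 9 y = 0.
This matches the Chebyshev equation (1 - x^2) y'' - x y' + n^2 y = 0 (note the -x y' term, not -2x y') with n^2 = 9, so n = 3; the polynomial solution is T_3(x).
With y = sum_k a_k x^k, matching x^k gives (k+2)(k+1) a_{k+2} = (k^2 - n^2) a_k = (k - 3)(k + 3) a_k. The right side vanishes at k = 3, so the series with the parity of 3 terminates at degree 3.
Standard normalization: leading coefficient of T_n is 2^(n-1), so a_3 = 2^2 = 4. Work downward with a_k = (k+1)(k+2) a_{k+2} / ((k - 3)(k + 3)):
  a_1 = (2)(3)(4) / ((1 - 3)(1 + 3)) = 24/(-8) = -3
Hence T_3(x) = 4 x^3 - 3 x.

T_3(x); series = 4 x^3 - 3 x


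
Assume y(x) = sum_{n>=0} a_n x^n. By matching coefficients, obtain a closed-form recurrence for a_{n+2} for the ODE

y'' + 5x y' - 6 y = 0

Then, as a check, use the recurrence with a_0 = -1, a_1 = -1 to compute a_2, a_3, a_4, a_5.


Substitute y = sum_n a_n x^n.
y''(x) has coefficient (n+2)(n+1) a_{n+2} at x^n;
5 x y'(x) has coefficient 5 n a_n at x^n (shift);
-6 y(x) has coefficient -6 a_n at x^n.
Matching x^n: (n+2)(n+1) a_{n+2} + (5n - 6) a_n = 0.
Thus a_{n+2} = (-5n + 6) / ((n+1)(n+2)) * a_n.

Check with a_0 = -1, a_1 = -1 (apply the recurrence for n = 0, 1, 2, 3): a_0 = -1, a_1 = -1, a_2 = -3, a_3 = -1/6, a_4 = 1, a_5 = 3/40.

a_(n+2) = (-5n + 6) / ((n+1)(n+2)) * a_n; check: a_0 = -1, a_1 = -1, a_2 = -3, a_3 = -1/6, a_4 = 1, a_5 = 3/40


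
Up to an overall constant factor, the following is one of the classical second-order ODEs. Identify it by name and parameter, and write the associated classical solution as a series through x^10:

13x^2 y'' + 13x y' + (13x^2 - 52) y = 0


All three coefficients share the factor 13; dividing through by 13 gives  x^2 y'' + x y' + (x^2 - 4) y = 0.
This matches the Bessel equation x^2 y'' + x y' + (x^2 - nu^2) y = 0 with nu^2 = 4, so nu = 2; the solution bounded at x = 0 is J_2(x).
Frobenius at x = 0: indicial roots ±nu; for r = nu the recurrence k(k + 2nu) c_k = -c_{k-2} gives the standard series J_nu(x) = sum_{k>=0} (-1)^k / (k! (k+nu)!) (x/2)^(2k+nu). Evaluate the first 5 terms:
  k = 0: (-1)^0 / (0! * 2! * 2^2) x^2 = 1/(1*2*4) x^2 = (1/8) x^2
  k = 1: (-1)^1 / (1! * 3! * 2^4) x^4 = -1/(1*6*16) x^4 = (-1/96) x^4
  k = 2: (-1)^2 / (2! * 4! * 2^6) x^6 = 1/(2*24*64) x^6 = (1/3072) x^6
  k = 3: (-1)^3 / (3! * 5! * 2^8) x^8 = -1/(6*120*256) x^8 = (-1/184320) x^8
  k = 4: (-1)^4 / (4! * 6! * 2^10) x^10 = 1/(24*720*1024) x^10 = (1/17694720) x^10
Hence J_2(x) = x^10/17694720 - x^8/184320 + x^6/3072 - x^4/96 + x^2/8 + ....

J_2(x); series = x^10/17694720 - x^8/184320 + x^6/3072 - x^4/96 + x^2/8


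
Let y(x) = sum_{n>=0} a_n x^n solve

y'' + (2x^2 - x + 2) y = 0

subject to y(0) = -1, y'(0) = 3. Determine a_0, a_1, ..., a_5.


Ansatz: y(x) = sum_{n>=0} a_n x^n, so y'(x) = sum_{n>=1} n a_n x^(n-1) and y''(x) = sum_{n>=2} n(n-1) a_n x^(n-2).
Substitute into P(x) y'' + Q(x) y' + R(x) y = 0 with P(x) = 1, Q(x) = 0, R(x) = 2x^2 - x + 2, and match powers of x.
Initial conditions: a_0 = -1, a_1 = 3.
Setting the coefficient of each power of x to zero and solving order by order (substituting the coefficients already found):
  x^0: 2 a_2 + 2 a_0 = 0  ->  2 a_2 = -2 a_0 = 2  ->  a_2 = 1
  x^1: 6 a_3 + 2 a_1 - a_0 = 0  ->  6 a_3 = -2 a_1 + a_0 = -7  ->  a_3 = -7/6
  x^2: 12 a_4 + 2 a_2 - a_1 + 2 a_0 = 0  ->  12 a_4 = -2 a_2 + a_1 - 2 a_0 = 3  ->  a_4 = 1/4
  x^3: 20 a_5 + 2 a_3 - a_2 + 2 a_1 = 0  ->  20 a_5 = -2 a_3 + a_2 - 2 a_1 = -8/3  ->  a_5 = -2/15
Truncated series: y(x) = -1 + 3 x + x^2 - (7/6) x^3 + (1/4) x^4 - (2/15) x^5 + O(x^6).

a_0 = -1; a_1 = 3; a_2 = 1; a_3 = -7/6; a_4 = 1/4; a_5 = -2/15


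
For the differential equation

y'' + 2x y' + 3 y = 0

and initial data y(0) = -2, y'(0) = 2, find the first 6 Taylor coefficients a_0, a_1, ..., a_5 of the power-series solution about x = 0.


Ansatz: y(x) = sum_{n>=0} a_n x^n, so y'(x) = sum_{n>=1} n a_n x^(n-1) and y''(x) = sum_{n>=2} n(n-1) a_n x^(n-2).
Substitute into P(x) y'' + Q(x) y' + R(x) y = 0 with P(x) = 1, Q(x) = 2x, R(x) = 3, and match powers of x.
Initial conditions: a_0 = -2, a_1 = 2.
Setting the coefficient of each power of x to zero and solving order by order (substituting the coefficients already found):
  x^0: 2 a_2 + 3 a_0 = 0  ->  2 a_2 = -3 a_0 = 6  ->  a_2 = 3
  x^1: 6 a_3 + 5 a_1 = 0  ->  6 a_3 = -5 a_1 = -10  ->  a_3 = -5/3
  x^2: 12 a_4 + 7 a_2 = 0  ->  12 a_4 = -7 a_2 = -21  ->  a_4 = -7/4
  x^3: 20 a_5 + 9 a_3 = 0  ->  20 a_5 = -9 a_3 = 15  ->  a_5 = 3/4
Truncated series: y(x) = -2 + 2 x + 3 x^2 - (5/3) x^3 - (7/4) x^4 + (3/4) x^5 + O(x^6).

a_0 = -2; a_1 = 2; a_2 = 3; a_3 = -5/3; a_4 = -7/4; a_5 = 3/4


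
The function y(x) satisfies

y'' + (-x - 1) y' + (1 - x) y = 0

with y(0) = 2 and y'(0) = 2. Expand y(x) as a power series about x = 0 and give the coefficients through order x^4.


Ansatz: y(x) = sum_{n>=0} a_n x^n, so y'(x) = sum_{n>=1} n a_n x^(n-1) and y''(x) = sum_{n>=2} n(n-1) a_n x^(n-2).
Substitute into P(x) y'' + Q(x) y' + R(x) y = 0 with P(x) = 1, Q(x) = -x - 1, R(x) = 1 - x, and match powers of x.
Initial conditions: a_0 = 2, a_1 = 2.
Setting the coefficient of each power of x to zero and solving order by order (substituting the coefficients already found):
  x^0: 2 a_2 - a_1 + a_0 = 0  ->  2 a_2 = a_1 - a_0 = 0  ->  a_2 = 0
  x^1: 6 a_3 - 2 a_2 - a_0 = 0  ->  6 a_3 = 2 a_2 + a_0 = 2  ->  a_3 = 1/3
  x^2: 12 a_4 - 3 a_3 - a_2 - a_1 = 0  ->  12 a_4 = 3 a_3 + a_2 + a_1 = 3  ->  a_4 = 1/4
Truncated series: y(x) = 2 + 2 x + (1/3) x^3 + (1/4) x^4 + O(x^5).

a_0 = 2; a_1 = 2; a_2 = 0; a_3 = 1/3; a_4 = 1/4


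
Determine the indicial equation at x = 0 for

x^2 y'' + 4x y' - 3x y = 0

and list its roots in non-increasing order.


Divide by x^2 to reach normal form y'' + P_1(x) y' + P_2(x) y = 0 with P_1(x) = 4/x and P_2(x) = -3/x.
x = 0 is a singular point because the y'-coefficient 4/x has a pole at x = 0 and the y-coefficient -3/x has a pole at x = 0.
It is a regular singular point because x P_1(x) = p(x) = 4 and x^2 P_2(x) = q(x) = -3x are polynomials, hence analytic at x = 0.
p(0) = 4,  q(0) = 0.
Indicial equation: r(r-1) + p(0) r + q(0) = 0, i.e. r^2 + (p(0) - 1) r + q(0) = 0, i.e. r^2 + 3 r = 0.
Discriminant: (3)^2 - 4(0) = 9, so r = (-3 ± 3)/2.
Solving: r_1 = 0, r_2 = -3.

indicial: r^2 + 3 r = 0; roots r_1 = 0, r_2 = -3


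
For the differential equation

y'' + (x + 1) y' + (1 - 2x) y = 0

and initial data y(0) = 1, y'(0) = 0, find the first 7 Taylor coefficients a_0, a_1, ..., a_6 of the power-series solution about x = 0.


Ansatz: y(x) = sum_{n>=0} a_n x^n, so y'(x) = sum_{n>=1} n a_n x^(n-1) and y''(x) = sum_{n>=2} n(n-1) a_n x^(n-2).
Substitute into P(x) y'' + Q(x) y' + R(x) y = 0 with P(x) = 1, Q(x) = x + 1, R(x) = 1 - 2x, and match powers of x.
Initial conditions: a_0 = 1, a_1 = 0.
Setting the coefficient of each power of x to zero and solving order by order (substituting the coefficients already found):
  x^0: 2 a_2 + a_1 + a_0 = 0  ->  2 a_2 = -a_1 - a_0 = -1  ->  a_2 = -1/2
  x^1: 6 a_3 + 2 a_2 + 2 a_1 - 2 a_0 = 0  ->  6 a_3 = -2 a_2 - 2 a_1 + 2 a_0 = 3  ->  a_3 = 1/2
  x^2: 12 a_4 + 3 a_3 + 3 a_2 - 2 a_1 = 0  ->  12 a_4 = -3 a_3 - 3 a_2 + 2 a_1 = 0  ->  a_4 = 0
  x^3: 20 a_5 + 4 a_4 + 4 a_3 - 2 a_2 = 0  ->  20 a_5 = -4 a_4 - 4 a_3 + 2 a_2 = -3  ->  a_5 = -3/20
  x^4: 30 a_6 + 5 a_5 + 5 a_4 - 2 a_3 = 0  ->  30 a_6 = -5 a_5 - 5 a_4 + 2 a_3 = 7/4  ->  a_6 = 7/120
Truncated series: y(x) = 1 - (1/2) x^2 + (1/2) x^3 - (3/20) x^5 + (7/120) x^6 + O(x^7).

a_0 = 1; a_1 = 0; a_2 = -1/2; a_3 = 1/2; a_4 = 0; a_5 = -3/20; a_6 = 7/120


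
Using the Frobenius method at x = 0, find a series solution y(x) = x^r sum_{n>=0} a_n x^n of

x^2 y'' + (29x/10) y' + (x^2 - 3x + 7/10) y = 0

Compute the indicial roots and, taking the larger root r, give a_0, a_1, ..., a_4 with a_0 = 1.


Write in Frobenius form y'' + (p(x)/x) y' + (q(x)/x^2) y = 0:
  p(x) = 29/10,  q(x) = x^2 - 3x + 7/10.
Indicial equation: r(r-1) + (29/10) r + (7/10) = 0 -> roots r_1 = -1/2, r_2 = -7/5.
Take r = r_1 = -1/2. Let y(x) = x^r sum_{n>=0} a_n x^n with a_0 = 1.
Substitute y = x^r sum a_n x^n and match x^{r+n}. The recurrence is
  D(n) a_n - 3 a_{n-1} + 1 a_{n-2} = 0,  where D(n) = (r+n)(r+n-1) + (29/10)(r+n) + (7/10).
  a_n = [3 a_{n-1} - 1 a_{n-2}] / D(n).
Since the indicial polynomial factors as (r - r_1)(r - r_2), D(n) = (r_1 + n - r_1)(r_1 + n - r_2) = n(n + 9/10).
Evaluating step by step (a_0 = 1):
  n = 1: D(1) = 1(1 + 9/10) = 19/10; numerator = 3(1) = 3; a_1 = (3)/(19/10) = 30/19
  n = 2: D(2) = 2(2 + 9/10) = 29/5; numerator = 3(30/19) - 1(1) = 71/19; a_2 = (71/19)/(29/5) = 355/551
  n = 3: D(3) = 3(3 + 9/10) = 117/10; numerator = 3(355/551) - 1(30/19) = 195/551; a_3 = (195/551)/(117/10) = 50/1653
  n = 4: D(4) = 4(4 + 9/10) = 98/5; numerator = 3(50/1653) - 1(355/551) = -305/551; a_4 = (-305/551)/(98/5) = -1525/53998

r = -1/2; a_0 = 1; a_1 = 30/19; a_2 = 355/551; a_3 = 50/1653; a_4 = -1525/53998


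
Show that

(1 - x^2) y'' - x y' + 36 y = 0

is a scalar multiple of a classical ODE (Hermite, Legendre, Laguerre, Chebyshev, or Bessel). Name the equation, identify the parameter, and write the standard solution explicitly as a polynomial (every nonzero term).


The equation is already in a standard form:  (1 - x^2) y'' - x y' + 36 y = 0.
This matches the Chebyshev equation (1 - x^2) y'' - x y' + n^2 y = 0 (note the -x y' term, not -2x y') with n^2 = 36, so n = 6; the polynomial solution is T_6(x).
With y = sum_k a_k x^k, matching x^k gives (k+2)(k+1) a_{k+2} = (k^2 - n^2) a_k = (k - 6)(k + 6) a_k. The right side vanishes at k = 6, so the series with the parity of 6 terminates at degree 6.
Standard normalization: leading coefficient of T_n is 2^(n-1), so a_6 = 2^5 = 32. Work downward with a_k = (k+1)(k+2) a_{k+2} / ((k - 6)(k + 6)):
  a_4 = (5)(6)(32) / ((4 - 6)(4 + 6)) = 960/(-20) = -48
  a_2 = (3)(4)(-48) / ((2 - 6)(2 + 6)) = -576/(-32) = 18
  a_0 = (1)(2)(18) / ((0 - 6)(0 + 6)) = 36/(-36) = -1
Hence T_6(x) = 32 x^6 - 48 x^4 + 18 x^2 - 1.

T_6(x); series = 32 x^6 - 48 x^4 + 18 x^2 - 1


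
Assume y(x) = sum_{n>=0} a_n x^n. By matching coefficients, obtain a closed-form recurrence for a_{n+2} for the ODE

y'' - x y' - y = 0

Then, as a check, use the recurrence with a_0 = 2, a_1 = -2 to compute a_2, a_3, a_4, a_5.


Substitute y = sum_n a_n x^n.
y''(x) has coefficient (n+2)(n+1) a_{n+2} at x^n;
-x y'(x) has coefficient -n a_n at x^n (shift);
-y(x) has coefficient -1 a_n at x^n.
Matching x^n: (n+2)(n+1) a_{n+2} + (-n - 1) a_n = 0.
Thus a_{n+2} = (n + 1) / ((n+1)(n+2)) * a_n.

Check with a_0 = 2, a_1 = -2 (apply the recurrence for n = 0, 1, 2, 3): a_0 = 2, a_1 = -2, a_2 = 1, a_3 = -2/3, a_4 = 1/4, a_5 = -2/15.

a_(n+2) = (n + 1) / ((n+1)(n+2)) * a_n; check: a_0 = 2, a_1 = -2, a_2 = 1, a_3 = -2/3, a_4 = 1/4, a_5 = -2/15


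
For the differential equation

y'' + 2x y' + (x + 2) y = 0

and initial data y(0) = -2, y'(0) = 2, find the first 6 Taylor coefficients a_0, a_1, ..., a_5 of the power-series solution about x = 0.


Ansatz: y(x) = sum_{n>=0} a_n x^n, so y'(x) = sum_{n>=1} n a_n x^(n-1) and y''(x) = sum_{n>=2} n(n-1) a_n x^(n-2).
Substitute into P(x) y'' + Q(x) y' + R(x) y = 0 with P(x) = 1, Q(x) = 2x, R(x) = x + 2, and match powers of x.
Initial conditions: a_0 = -2, a_1 = 2.
Setting the coefficient of each power of x to zero and solving order by order (substituting the coefficients already found):
  x^0: 2 a_2 + 2 a_0 = 0  ->  2 a_2 = -2 a_0 = 4  ->  a_2 = 2
  x^1: 6 a_3 + 4 a_1 + a_0 = 0  ->  6 a_3 = -4 a_1 - a_0 = -6  ->  a_3 = -1
  x^2: 12 a_4 + 6 a_2 + a_1 = 0  ->  12 a_4 = -6 a_2 - a_1 = -14  ->  a_4 = -7/6
  x^3: 20 a_5 + 8 a_3 + a_2 = 0  ->  20 a_5 = -8 a_3 - a_2 = 6  ->  a_5 = 3/10
Truncated series: y(x) = -2 + 2 x + 2 x^2 - x^3 - (7/6) x^4 + (3/10) x^5 + O(x^6).

a_0 = -2; a_1 = 2; a_2 = 2; a_3 = -1; a_4 = -7/6; a_5 = 3/10


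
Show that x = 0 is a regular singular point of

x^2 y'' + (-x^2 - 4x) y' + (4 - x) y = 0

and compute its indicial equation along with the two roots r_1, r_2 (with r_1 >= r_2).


Divide by x^2 to reach normal form y'' + P_1(x) y' + P_2(x) y = 0 with P_1(x) = -1 - 4/x and P_2(x) = -1/x + 4/x^2.
x = 0 is a singular point because the y'-coefficient -1 - 4/x has a pole at x = 0 and the y-coefficient -1/x + 4/x^2 has a pole at x = 0.
It is a regular singular point because x P_1(x) = p(x) = -x - 4 and x^2 P_2(x) = q(x) = 4 - x are polynomials, hence analytic at x = 0.
p(0) = -4,  q(0) = 4.
Indicial equation: r(r-1) + p(0) r + q(0) = 0, i.e. r^2 + (p(0) - 1) r + q(0) = 0, i.e. r^2 - 5 r + 4 = 0.
Discriminant: (-5)^2 - 4(4) = 9, so r = (5 ± 3)/2.
Solving: r_1 = 4, r_2 = 1.

indicial: r^2 - 5 r + 4 = 0; roots r_1 = 4, r_2 = 1


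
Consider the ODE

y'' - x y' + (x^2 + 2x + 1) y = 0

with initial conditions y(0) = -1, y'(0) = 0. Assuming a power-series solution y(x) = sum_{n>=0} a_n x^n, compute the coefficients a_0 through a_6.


Ansatz: y(x) = sum_{n>=0} a_n x^n, so y'(x) = sum_{n>=1} n a_n x^(n-1) and y''(x) = sum_{n>=2} n(n-1) a_n x^(n-2).
Substitute into P(x) y'' + Q(x) y' + R(x) y = 0 with P(x) = 1, Q(x) = -x, R(x) = x^2 + 2x + 1, and match powers of x.
Initial conditions: a_0 = -1, a_1 = 0.
Setting the coefficient of each power of x to zero and solving order by order (substituting the coefficients already found):
  x^0: 2 a_2 + a_0 = 0  ->  2 a_2 = -a_0 = 1  ->  a_2 = 1/2
  x^1: 6 a_3 + 2 a_0 = 0  ->  6 a_3 = -2 a_0 = 2  ->  a_3 = 1/3
  x^2: 12 a_4 - a_2 + 2 a_1 + a_0 = 0  ->  12 a_4 = a_2 - 2 a_1 - a_0 = 3/2  ->  a_4 = 1/8
  x^3: 20 a_5 - 2 a_3 + 2 a_2 + a_1 = 0  ->  20 a_5 = 2 a_3 - 2 a_2 - a_1 = -1/3  ->  a_5 = -1/60
  x^4: 30 a_6 - 3 a_4 + 2 a_3 + a_2 = 0  ->  30 a_6 = 3 a_4 - 2 a_3 - a_2 = -19/24  ->  a_6 = -19/720
Truncated series: y(x) = -1 + (1/2) x^2 + (1/3) x^3 + (1/8) x^4 - (1/60) x^5 - (19/720) x^6 + O(x^7).

a_0 = -1; a_1 = 0; a_2 = 1/2; a_3 = 1/3; a_4 = 1/8; a_5 = -1/60; a_6 = -19/720


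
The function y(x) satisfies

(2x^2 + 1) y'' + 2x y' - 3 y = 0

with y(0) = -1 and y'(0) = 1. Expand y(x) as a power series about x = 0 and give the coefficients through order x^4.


Ansatz: y(x) = sum_{n>=0} a_n x^n, so y'(x) = sum_{n>=1} n a_n x^(n-1) and y''(x) = sum_{n>=2} n(n-1) a_n x^(n-2).
Substitute into P(x) y'' + Q(x) y' + R(x) y = 0 with P(x) = 2x^2 + 1, Q(x) = 2x, R(x) = -3, and match powers of x.
Initial conditions: a_0 = -1, a_1 = 1.
Setting the coefficient of each power of x to zero and solving order by order (substituting the coefficients already found):
  x^0: 2 a_2 - 3 a_0 = 0  ->  2 a_2 = 3 a_0 = -3  ->  a_2 = -3/2
  x^1: 6 a_3 - a_1 = 0  ->  6 a_3 = a_1 = 1  ->  a_3 = 1/6
  x^2: 12 a_4 + 5 a_2 = 0  ->  12 a_4 = -5 a_2 = 15/2  ->  a_4 = 5/8
Truncated series: y(x) = -1 + x - (3/2) x^2 + (1/6) x^3 + (5/8) x^4 + O(x^5).

a_0 = -1; a_1 = 1; a_2 = -3/2; a_3 = 1/6; a_4 = 5/8


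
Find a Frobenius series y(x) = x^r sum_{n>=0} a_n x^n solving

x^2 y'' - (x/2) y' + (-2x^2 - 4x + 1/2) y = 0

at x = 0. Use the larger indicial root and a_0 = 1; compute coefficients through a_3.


Write in Frobenius form y'' + (p(x)/x) y' + (q(x)/x^2) y = 0:
  p(x) = -1/2,  q(x) = -2x^2 - 4x + 1/2.
Indicial equation: r(r-1) + (-1/2) r + (1/2) = 0 -> roots r_1 = 1, r_2 = 1/2.
Take r = r_1 = 1. Let y(x) = x^r sum_{n>=0} a_n x^n with a_0 = 1.
Substitute y = x^r sum a_n x^n and match x^{r+n}. The recurrence is
  D(n) a_n - 4 a_{n-1} - 2 a_{n-2} = 0,  where D(n) = (r+n)(r+n-1) + (-1/2)(r+n) + (1/2).
  a_n = [4 a_{n-1} + 2 a_{n-2}] / D(n).
Since the indicial polynomial factors as (r - r_1)(r - r_2), D(n) = (r_1 + n - r_1)(r_1 + n - r_2) = n(n + 1/2).
Evaluating step by step (a_0 = 1):
  n = 1: D(1) = 1(1 + 1/2) = 3/2; numerator = 4(1) = 4; a_1 = (4)/(3/2) = 8/3
  n = 2: D(2) = 2(2 + 1/2) = 5; numerator = 4(8/3) + 2(1) = 38/3; a_2 = (38/3)/(5) = 38/15
  n = 3: D(3) = 3(3 + 1/2) = 21/2; numerator = 4(38/15) + 2(8/3) = 232/15; a_3 = (232/15)/(21/2) = 464/315

r = 1; a_0 = 1; a_1 = 8/3; a_2 = 38/15; a_3 = 464/315


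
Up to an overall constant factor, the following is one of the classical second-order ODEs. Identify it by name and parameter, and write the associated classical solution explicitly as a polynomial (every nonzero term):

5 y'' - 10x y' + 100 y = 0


All three coefficients share the factor 5; dividing through by 5 gives  y'' - 2x y' + 20 y = 0.
This matches the Hermite equation y'' - 2x y' + 2n y = 0 with 2n = 20, so n = 10; the polynomial solution is H_10(x).
With y = sum_k a_k x^k, matching x^k gives (k+2)(k+1) a_{k+2} = 2(k - n) a_k = 2(k - 10) a_k. The right side vanishes at k = 10, so the series with the parity of 10 terminates at degree 10.
Standard normalization: leading coefficient of H_n is 2^n, so a_10 = 2^10 = 1024. Work downward with a_k = (k+1)(k+2) a_{k+2} / (2(k - n)):
  a_8 = (9)(10)(1024) / (2(8 - 10)) = 92160/(-4) = -23040
  a_6 = (7)(8)(-23040) / (2(6 - 10)) = -1290240/(-8) = 161280
  a_4 = (5)(6)(161280) / (2(4 - 10)) = 4838400/(-12) = -403200
  a_2 = (3)(4)(-403200) / (2(2 - 10)) = -4838400/(-16) = 302400
  a_0 = (1)(2)(302400) / (2(0 - 10)) = 604800/(-20) = -30240
Hence H_10(x) = 1024 x^10 - 23040 x^8 + 161280 x^6 - 403200 x^4 + 302400 x^2 - 30240.

H_10(x); series = 1024 x^10 - 23040 x^8 + 161280 x^6 - 403200 x^4 + 302400 x^2 - 30240


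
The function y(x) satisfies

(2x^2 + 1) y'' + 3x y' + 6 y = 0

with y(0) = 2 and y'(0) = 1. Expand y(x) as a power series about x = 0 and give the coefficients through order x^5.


Ansatz: y(x) = sum_{n>=0} a_n x^n, so y'(x) = sum_{n>=1} n a_n x^(n-1) and y''(x) = sum_{n>=2} n(n-1) a_n x^(n-2).
Substitute into P(x) y'' + Q(x) y' + R(x) y = 0 with P(x) = 2x^2 + 1, Q(x) = 3x, R(x) = 6, and match powers of x.
Initial conditions: a_0 = 2, a_1 = 1.
Setting the coefficient of each power of x to zero and solving order by order (substituting the coefficients already found):
  x^0: 2 a_2 + 6 a_0 = 0  ->  2 a_2 = -6 a_0 = -12  ->  a_2 = -6
  x^1: 6 a_3 + 9 a_1 = 0  ->  6 a_3 = -9 a_1 = -9  ->  a_3 = -3/2
  x^2: 12 a_4 + 16 a_2 = 0  ->  12 a_4 = -16 a_2 = 96  ->  a_4 = 8
  x^3: 20 a_5 + 27 a_3 = 0  ->  20 a_5 = -27 a_3 = 81/2  ->  a_5 = 81/40
Truncated series: y(x) = 2 + x - 6 x^2 - (3/2) x^3 + 8 x^4 + (81/40) x^5 + O(x^6).

a_0 = 2; a_1 = 1; a_2 = -6; a_3 = -3/2; a_4 = 8; a_5 = 81/40


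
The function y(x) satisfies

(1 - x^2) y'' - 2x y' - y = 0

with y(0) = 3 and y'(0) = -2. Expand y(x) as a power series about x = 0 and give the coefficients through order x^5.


Ansatz: y(x) = sum_{n>=0} a_n x^n, so y'(x) = sum_{n>=1} n a_n x^(n-1) and y''(x) = sum_{n>=2} n(n-1) a_n x^(n-2).
Substitute into P(x) y'' + Q(x) y' + R(x) y = 0 with P(x) = 1 - x^2, Q(x) = -2x, R(x) = -1, and match powers of x.
Initial conditions: a_0 = 3, a_1 = -2.
Setting the coefficient of each power of x to zero and solving order by order (substituting the coefficients already found):
  x^0: 2 a_2 - a_0 = 0  ->  2 a_2 = a_0 = 3  ->  a_2 = 3/2
  x^1: 6 a_3 - 3 a_1 = 0  ->  6 a_3 = 3 a_1 = -6  ->  a_3 = -1
  x^2: 12 a_4 - 7 a_2 = 0  ->  12 a_4 = 7 a_2 = 21/2  ->  a_4 = 7/8
  x^3: 20 a_5 - 13 a_3 = 0  ->  20 a_5 = 13 a_3 = -13  ->  a_5 = -13/20
Truncated series: y(x) = 3 - 2 x + (3/2) x^2 - x^3 + (7/8) x^4 - (13/20) x^5 + O(x^6).

a_0 = 3; a_1 = -2; a_2 = 3/2; a_3 = -1; a_4 = 7/8; a_5 = -13/20


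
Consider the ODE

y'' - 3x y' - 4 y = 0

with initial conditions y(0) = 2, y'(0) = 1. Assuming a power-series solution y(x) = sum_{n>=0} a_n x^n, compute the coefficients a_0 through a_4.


Ansatz: y(x) = sum_{n>=0} a_n x^n, so y'(x) = sum_{n>=1} n a_n x^(n-1) and y''(x) = sum_{n>=2} n(n-1) a_n x^(n-2).
Substitute into P(x) y'' + Q(x) y' + R(x) y = 0 with P(x) = 1, Q(x) = -3x, R(x) = -4, and match powers of x.
Initial conditions: a_0 = 2, a_1 = 1.
Setting the coefficient of each power of x to zero and solving order by order (substituting the coefficients already found):
  x^0: 2 a_2 - 4 a_0 = 0  ->  2 a_2 = 4 a_0 = 8  ->  a_2 = 4
  x^1: 6 a_3 - 7 a_1 = 0  ->  6 a_3 = 7 a_1 = 7  ->  a_3 = 7/6
  x^2: 12 a_4 - 10 a_2 = 0  ->  12 a_4 = 10 a_2 = 40  ->  a_4 = 10/3
Truncated series: y(x) = 2 + x + 4 x^2 + (7/6) x^3 + (10/3) x^4 + O(x^5).

a_0 = 2; a_1 = 1; a_2 = 4; a_3 = 7/6; a_4 = 10/3


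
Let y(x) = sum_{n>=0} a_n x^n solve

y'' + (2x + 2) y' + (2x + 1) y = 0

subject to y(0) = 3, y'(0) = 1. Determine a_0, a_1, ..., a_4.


Ansatz: y(x) = sum_{n>=0} a_n x^n, so y'(x) = sum_{n>=1} n a_n x^(n-1) and y''(x) = sum_{n>=2} n(n-1) a_n x^(n-2).
Substitute into P(x) y'' + Q(x) y' + R(x) y = 0 with P(x) = 1, Q(x) = 2x + 2, R(x) = 2x + 1, and match powers of x.
Initial conditions: a_0 = 3, a_1 = 1.
Setting the coefficient of each power of x to zero and solving order by order (substituting the coefficients already found):
  x^0: 2 a_2 + 2 a_1 + a_0 = 0  ->  2 a_2 = -2 a_1 - a_0 = -5  ->  a_2 = -5/2
  x^1: 6 a_3 + 4 a_2 + 3 a_1 + 2 a_0 = 0  ->  6 a_3 = -4 a_2 - 3 a_1 - 2 a_0 = 1  ->  a_3 = 1/6
  x^2: 12 a_4 + 6 a_3 + 5 a_2 + 2 a_1 = 0  ->  12 a_4 = -6 a_3 - 5 a_2 - 2 a_1 = 19/2  ->  a_4 = 19/24
Truncated series: y(x) = 3 + x - (5/2) x^2 + (1/6) x^3 + (19/24) x^4 + O(x^5).

a_0 = 3; a_1 = 1; a_2 = -5/2; a_3 = 1/6; a_4 = 19/24


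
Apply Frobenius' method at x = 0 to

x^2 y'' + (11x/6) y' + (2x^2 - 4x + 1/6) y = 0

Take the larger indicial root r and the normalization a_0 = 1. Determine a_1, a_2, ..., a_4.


Write in Frobenius form y'' + (p(x)/x) y' + (q(x)/x^2) y = 0:
  p(x) = 11/6,  q(x) = 2x^2 - 4x + 1/6.
Indicial equation: r(r-1) + (11/6) r + (1/6) = 0 -> roots r_1 = -1/3, r_2 = -1/2.
Take r = r_1 = -1/3. Let y(x) = x^r sum_{n>=0} a_n x^n with a_0 = 1.
Substitute y = x^r sum a_n x^n and match x^{r+n}. The recurrence is
  D(n) a_n - 4 a_{n-1} + 2 a_{n-2} = 0,  where D(n) = (r+n)(r+n-1) + (11/6)(r+n) + (1/6).
  a_n = [4 a_{n-1} - 2 a_{n-2}] / D(n).
Since the indicial polynomial factors as (r - r_1)(r - r_2), D(n) = (r_1 + n - r_1)(r_1 + n - r_2) = n(n + 1/6).
Evaluating step by step (a_0 = 1):
  n = 1: D(1) = 1(1 + 1/6) = 7/6; numerator = 4(1) = 4; a_1 = (4)/(7/6) = 24/7
  n = 2: D(2) = 2(2 + 1/6) = 13/3; numerator = 4(24/7) - 2(1) = 82/7; a_2 = (82/7)/(13/3) = 246/91
  n = 3: D(3) = 3(3 + 1/6) = 19/2; numerator = 4(246/91) - 2(24/7) = 360/91; a_3 = (360/91)/(19/2) = 720/1729
  n = 4: D(4) = 4(4 + 1/6) = 50/3; numerator = 4(720/1729) - 2(246/91) = -924/247; a_4 = (-924/247)/(50/3) = -1386/6175

r = -1/3; a_0 = 1; a_1 = 24/7; a_2 = 246/91; a_3 = 720/1729; a_4 = -1386/6175


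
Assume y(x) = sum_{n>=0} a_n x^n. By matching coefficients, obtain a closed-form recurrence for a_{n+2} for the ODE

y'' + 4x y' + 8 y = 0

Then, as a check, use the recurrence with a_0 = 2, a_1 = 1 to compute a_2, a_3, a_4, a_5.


Substitute y = sum_n a_n x^n.
y''(x) has coefficient (n+2)(n+1) a_{n+2} at x^n;
4 x y'(x) has coefficient 4 n a_n at x^n (shift);
8 y(x) has coefficient 8 a_n at x^n.
Matching x^n: (n+2)(n+1) a_{n+2} + (4n + 8) a_n = 0.
Thus a_{n+2} = (-4n - 8) / ((n+1)(n+2)) * a_n.

Check with a_0 = 2, a_1 = 1 (apply the recurrence for n = 0, 1, 2, 3): a_0 = 2, a_1 = 1, a_2 = -8, a_3 = -2, a_4 = 32/3, a_5 = 2.

a_(n+2) = (-4n - 8) / ((n+1)(n+2)) * a_n; check: a_0 = 2, a_1 = 1, a_2 = -8, a_3 = -2, a_4 = 32/3, a_5 = 2


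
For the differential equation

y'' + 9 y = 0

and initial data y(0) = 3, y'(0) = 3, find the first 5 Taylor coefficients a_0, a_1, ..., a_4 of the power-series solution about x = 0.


Ansatz: y(x) = sum_{n>=0} a_n x^n, so y'(x) = sum_{n>=1} n a_n x^(n-1) and y''(x) = sum_{n>=2} n(n-1) a_n x^(n-2).
Substitute into P(x) y'' + Q(x) y' + R(x) y = 0 with P(x) = 1, Q(x) = 0, R(x) = 9, and match powers of x.
Initial conditions: a_0 = 3, a_1 = 3.
Setting the coefficient of each power of x to zero and solving order by order (substituting the coefficients already found):
  x^0: 2 a_2 + 9 a_0 = 0  ->  2 a_2 = -9 a_0 = -27  ->  a_2 = -27/2
  x^1: 6 a_3 + 9 a_1 = 0  ->  6 a_3 = -9 a_1 = -27  ->  a_3 = -9/2
  x^2: 12 a_4 + 9 a_2 = 0  ->  12 a_4 = -9 a_2 = 243/2  ->  a_4 = 81/8
Truncated series: y(x) = 3 + 3 x - (27/2) x^2 - (9/2) x^3 + (81/8) x^4 + O(x^5).

a_0 = 3; a_1 = 3; a_2 = -27/2; a_3 = -9/2; a_4 = 81/8


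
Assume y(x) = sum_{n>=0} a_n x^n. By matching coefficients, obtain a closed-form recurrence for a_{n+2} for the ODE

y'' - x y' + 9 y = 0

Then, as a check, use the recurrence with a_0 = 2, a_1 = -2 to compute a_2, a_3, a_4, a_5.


Substitute y = sum_n a_n x^n.
y''(x) has coefficient (n+2)(n+1) a_{n+2} at x^n;
-x y'(x) has coefficient -n a_n at x^n (shift);
9 y(x) has coefficient 9 a_n at x^n.
Matching x^n: (n+2)(n+1) a_{n+2} + (-n + 9) a_n = 0.
Thus a_{n+2} = (n - 9) / ((n+1)(n+2)) * a_n.

Check with a_0 = 2, a_1 = -2 (apply the recurrence for n = 0, 1, 2, 3): a_0 = 2, a_1 = -2, a_2 = -9, a_3 = 8/3, a_4 = 21/4, a_5 = -4/5.

a_(n+2) = (n - 9) / ((n+1)(n+2)) * a_n; check: a_0 = 2, a_1 = -2, a_2 = -9, a_3 = 8/3, a_4 = 21/4, a_5 = -4/5


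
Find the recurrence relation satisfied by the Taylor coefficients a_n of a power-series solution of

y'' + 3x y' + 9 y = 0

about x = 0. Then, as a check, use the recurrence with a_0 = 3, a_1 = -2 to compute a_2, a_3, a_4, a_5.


Substitute y = sum_n a_n x^n.
y''(x) has coefficient (n+2)(n+1) a_{n+2} at x^n;
3 x y'(x) has coefficient 3 n a_n at x^n (shift);
9 y(x) has coefficient 9 a_n at x^n.
Matching x^n: (n+2)(n+1) a_{n+2} + (3n + 9) a_n = 0.
Thus a_{n+2} = (-3n - 9) / ((n+1)(n+2)) * a_n.

Check with a_0 = 3, a_1 = -2 (apply the recurrence for n = 0, 1, 2, 3): a_0 = 3, a_1 = -2, a_2 = -27/2, a_3 = 4, a_4 = 135/8, a_5 = -18/5.

a_(n+2) = (-3n - 9) / ((n+1)(n+2)) * a_n; check: a_0 = 3, a_1 = -2, a_2 = -27/2, a_3 = 4, a_4 = 135/8, a_5 = -18/5


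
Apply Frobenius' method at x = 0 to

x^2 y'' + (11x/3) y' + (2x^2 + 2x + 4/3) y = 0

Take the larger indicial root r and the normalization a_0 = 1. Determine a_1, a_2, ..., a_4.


Write in Frobenius form y'' + (p(x)/x) y' + (q(x)/x^2) y = 0:
  p(x) = 11/3,  q(x) = 2x^2 + 2x + 4/3.
Indicial equation: r(r-1) + (11/3) r + (4/3) = 0 -> roots r_1 = -2/3, r_2 = -2.
Take r = r_1 = -2/3. Let y(x) = x^r sum_{n>=0} a_n x^n with a_0 = 1.
Substitute y = x^r sum a_n x^n and match x^{r+n}. The recurrence is
  D(n) a_n + 2 a_{n-1} + 2 a_{n-2} = 0,  where D(n) = (r+n)(r+n-1) + (11/3)(r+n) + (4/3).
  a_n = [-2 a_{n-1} - 2 a_{n-2}] / D(n).
Since the indicial polynomial factors as (r - r_1)(r - r_2), D(n) = (r_1 + n - r_1)(r_1 + n - r_2) = n(n + 4/3).
Evaluating step by step (a_0 = 1):
  n = 1: D(1) = 1(1 + 4/3) = 7/3; numerator = -2(1) = -2; a_1 = (-2)/(7/3) = -6/7
  n = 2: D(2) = 2(2 + 4/3) = 20/3; numerator = -2(-6/7) - 2(1) = -2/7; a_2 = (-2/7)/(20/3) = -3/70
  n = 3: D(3) = 3(3 + 4/3) = 13; numerator = -2(-3/70) - 2(-6/7) = 9/5; a_3 = (9/5)/(13) = 9/65
  n = 4: D(4) = 4(4 + 4/3) = 64/3; numerator = -2(9/65) - 2(-3/70) = -87/455; a_4 = (-87/455)/(64/3) = -261/29120

r = -2/3; a_0 = 1; a_1 = -6/7; a_2 = -3/70; a_3 = 9/65; a_4 = -261/29120


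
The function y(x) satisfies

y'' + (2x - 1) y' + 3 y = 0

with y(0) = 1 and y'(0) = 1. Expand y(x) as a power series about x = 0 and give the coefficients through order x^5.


Ansatz: y(x) = sum_{n>=0} a_n x^n, so y'(x) = sum_{n>=1} n a_n x^(n-1) and y''(x) = sum_{n>=2} n(n-1) a_n x^(n-2).
Substitute into P(x) y'' + Q(x) y' + R(x) y = 0 with P(x) = 1, Q(x) = 2x - 1, R(x) = 3, and match powers of x.
Initial conditions: a_0 = 1, a_1 = 1.
Setting the coefficient of each power of x to zero and solving order by order (substituting the coefficients already found):
  x^0: 2 a_2 - a_1 + 3 a_0 = 0  ->  2 a_2 = a_1 - 3 a_0 = -2  ->  a_2 = -1
  x^1: 6 a_3 - 2 a_2 + 5 a_1 = 0  ->  6 a_3 = 2 a_2 - 5 a_1 = -7  ->  a_3 = -7/6
  x^2: 12 a_4 - 3 a_3 + 7 a_2 = 0  ->  12 a_4 = 3 a_3 - 7 a_2 = 7/2  ->  a_4 = 7/24
  x^3: 20 a_5 - 4 a_4 + 9 a_3 = 0  ->  20 a_5 = 4 a_4 - 9 a_3 = 35/3  ->  a_5 = 7/12
Truncated series: y(x) = 1 + x - x^2 - (7/6) x^3 + (7/24) x^4 + (7/12) x^5 + O(x^6).

a_0 = 1; a_1 = 1; a_2 = -1; a_3 = -7/6; a_4 = 7/24; a_5 = 7/12


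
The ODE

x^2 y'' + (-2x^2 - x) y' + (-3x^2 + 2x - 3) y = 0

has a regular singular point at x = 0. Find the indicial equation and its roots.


Divide by x^2 to reach normal form y'' + P_1(x) y' + P_2(x) y = 0 with P_1(x) = -2 - 1/x and P_2(x) = -3 + 2/x - 3/x^2.
x = 0 is a singular point because the y'-coefficient -2 - 1/x has a pole at x = 0 and the y-coefficient -3 + 2/x - 3/x^2 has a pole at x = 0.
It is a regular singular point because x P_1(x) = p(x) = -2x - 1 and x^2 P_2(x) = q(x) = -3x^2 + 2x - 3 are polynomials, hence analytic at x = 0.
p(0) = -1,  q(0) = -3.
Indicial equation: r(r-1) + p(0) r + q(0) = 0, i.e. r^2 + (p(0) - 1) r + q(0) = 0, i.e. r^2 - 2 r - 3 = 0.
Discriminant: (-2)^2 - 4(-3) = 16, so r = (2 ± 4)/2.
Solving: r_1 = 3, r_2 = -1.

indicial: r^2 - 2 r - 3 = 0; roots r_1 = 3, r_2 = -1


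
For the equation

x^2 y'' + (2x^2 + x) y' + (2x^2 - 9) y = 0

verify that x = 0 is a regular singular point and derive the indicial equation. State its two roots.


Divide by x^2 to reach normal form y'' + P_1(x) y' + P_2(x) y = 0 with P_1(x) = 2 + 1/x and P_2(x) = 2 - 9/x^2.
x = 0 is a singular point because the y'-coefficient 2 + 1/x has a pole at x = 0 and the y-coefficient 2 - 9/x^2 has a pole at x = 0.
It is a regular singular point because x P_1(x) = p(x) = 2x + 1 and x^2 P_2(x) = q(x) = 2x^2 - 9 are polynomials, hence analytic at x = 0.
p(0) = 1,  q(0) = -9.
Indicial equation: r(r-1) + p(0) r + q(0) = 0, i.e. r^2 + (p(0) - 1) r + q(0) = 0, i.e. r^2 - 9 = 0.
Discriminant: (0)^2 - 4(-9) = 36, so r = (0 ± 6)/2.
Solving: r_1 = 3, r_2 = -3.

indicial: r^2 - 9 = 0; roots r_1 = 3, r_2 = -3


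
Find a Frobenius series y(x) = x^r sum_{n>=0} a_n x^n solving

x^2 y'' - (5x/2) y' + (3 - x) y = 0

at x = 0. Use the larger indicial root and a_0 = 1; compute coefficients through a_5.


Write in Frobenius form y'' + (p(x)/x) y' + (q(x)/x^2) y = 0:
  p(x) = -5/2,  q(x) = 3 - x.
Indicial equation: r(r-1) + (-5/2) r + (3) = 0 -> roots r_1 = 2, r_2 = 3/2.
Take r = r_1 = 2. Let y(x) = x^r sum_{n>=0} a_n x^n with a_0 = 1.
Substitute y = x^r sum a_n x^n and match x^{r+n}. The recurrence is
  D(n) a_n - 1 a_{n-1} = 0,  where D(n) = (r+n)(r+n-1) + (-5/2)(r+n) + (3).
  a_n = 1 / D(n) * a_{n-1}.
Since the indicial polynomial factors as (r - r_1)(r - r_2), D(n) = (r_1 + n - r_1)(r_1 + n - r_2) = n(n + 1/2).
Evaluating step by step (a_0 = 1):
  n = 1: D(1) = 1(1 + 1/2) = 3/2; numerator = 1(1) = 1; a_1 = (1)/(3/2) = 2/3
  n = 2: D(2) = 2(2 + 1/2) = 5; numerator = 1(2/3) = 2/3; a_2 = (2/3)/(5) = 2/15
  n = 3: D(3) = 3(3 + 1/2) = 21/2; numerator = 1(2/15) = 2/15; a_3 = (2/15)/(21/2) = 4/315
  n = 4: D(4) = 4(4 + 1/2) = 18; numerator = 1(4/315) = 4/315; a_4 = (4/315)/(18) = 2/2835
  n = 5: D(5) = 5(5 + 1/2) = 55/2; numerator = 1(2/2835) = 2/2835; a_5 = (2/2835)/(55/2) = 4/155925

r = 2; a_0 = 1; a_1 = 2/3; a_2 = 2/15; a_3 = 4/315; a_4 = 2/2835; a_5 = 4/155925


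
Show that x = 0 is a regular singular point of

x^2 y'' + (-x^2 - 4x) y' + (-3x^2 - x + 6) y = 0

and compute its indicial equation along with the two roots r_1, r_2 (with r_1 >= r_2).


Divide by x^2 to reach normal form y'' + P_1(x) y' + P_2(x) y = 0 with P_1(x) = -1 - 4/x and P_2(x) = -3 - 1/x + 6/x^2.
x = 0 is a singular point because the y'-coefficient -1 - 4/x has a pole at x = 0 and the y-coefficient -3 - 1/x + 6/x^2 has a pole at x = 0.
It is a regular singular point because x P_1(x) = p(x) = -x - 4 and x^2 P_2(x) = q(x) = -3x^2 - x + 6 are polynomials, hence analytic at x = 0.
p(0) = -4,  q(0) = 6.
Indicial equation: r(r-1) + p(0) r + q(0) = 0, i.e. r^2 + (p(0) - 1) r + q(0) = 0, i.e. r^2 - 5 r + 6 = 0.
Discriminant: (-5)^2 - 4(6) = 1, so r = (5 ± 1)/2.
Solving: r_1 = 3, r_2 = 2.

indicial: r^2 - 5 r + 6 = 0; roots r_1 = 3, r_2 = 2


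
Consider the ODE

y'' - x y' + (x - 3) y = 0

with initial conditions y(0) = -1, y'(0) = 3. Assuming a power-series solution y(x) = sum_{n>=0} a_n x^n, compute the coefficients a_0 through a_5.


Ansatz: y(x) = sum_{n>=0} a_n x^n, so y'(x) = sum_{n>=1} n a_n x^(n-1) and y''(x) = sum_{n>=2} n(n-1) a_n x^(n-2).
Substitute into P(x) y'' + Q(x) y' + R(x) y = 0 with P(x) = 1, Q(x) = -x, R(x) = x - 3, and match powers of x.
Initial conditions: a_0 = -1, a_1 = 3.
Setting the coefficient of each power of x to zero and solving order by order (substituting the coefficients already found):
  x^0: 2 a_2 - 3 a_0 = 0  ->  2 a_2 = 3 a_0 = -3  ->  a_2 = -3/2
  x^1: 6 a_3 - 4 a_1 + a_0 = 0  ->  6 a_3 = 4 a_1 - a_0 = 13  ->  a_3 = 13/6
  x^2: 12 a_4 - 5 a_2 + a_1 = 0  ->  12 a_4 = 5 a_2 - a_1 = -21/2  ->  a_4 = -7/8
  x^3: 20 a_5 - 6 a_3 + a_2 = 0  ->  20 a_5 = 6 a_3 - a_2 = 29/2  ->  a_5 = 29/40
Truncated series: y(x) = -1 + 3 x - (3/2) x^2 + (13/6) x^3 - (7/8) x^4 + (29/40) x^5 + O(x^6).

a_0 = -1; a_1 = 3; a_2 = -3/2; a_3 = 13/6; a_4 = -7/8; a_5 = 29/40


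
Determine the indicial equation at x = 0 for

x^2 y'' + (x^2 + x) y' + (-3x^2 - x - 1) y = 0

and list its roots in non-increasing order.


Divide by x^2 to reach normal form y'' + P_1(x) y' + P_2(x) y = 0 with P_1(x) = 1 + 1/x and P_2(x) = -3 - 1/x - 1/x^2.
x = 0 is a singular point because the y'-coefficient 1 + 1/x has a pole at x = 0 and the y-coefficient -3 - 1/x - 1/x^2 has a pole at x = 0.
It is a regular singular point because x P_1(x) = p(x) = x + 1 and x^2 P_2(x) = q(x) = -3x^2 - x - 1 are polynomials, hence analytic at x = 0.
p(0) = 1,  q(0) = -1.
Indicial equation: r(r-1) + p(0) r + q(0) = 0, i.e. r^2 + (p(0) - 1) r + q(0) = 0, i.e. r^2 - 1 = 0.
Discriminant: (0)^2 - 4(-1) = 4, so r = (0 ± 2)/2.
Solving: r_1 = 1, r_2 = -1.

indicial: r^2 - 1 = 0; roots r_1 = 1, r_2 = -1


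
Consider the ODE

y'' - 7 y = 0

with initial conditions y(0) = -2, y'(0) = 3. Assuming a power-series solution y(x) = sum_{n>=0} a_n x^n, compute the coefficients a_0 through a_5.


Ansatz: y(x) = sum_{n>=0} a_n x^n, so y'(x) = sum_{n>=1} n a_n x^(n-1) and y''(x) = sum_{n>=2} n(n-1) a_n x^(n-2).
Substitute into P(x) y'' + Q(x) y' + R(x) y = 0 with P(x) = 1, Q(x) = 0, R(x) = -7, and match powers of x.
Initial conditions: a_0 = -2, a_1 = 3.
Setting the coefficient of each power of x to zero and solving order by order (substituting the coefficients already found):
  x^0: 2 a_2 - 7 a_0 = 0  ->  2 a_2 = 7 a_0 = -14  ->  a_2 = -7
  x^1: 6 a_3 - 7 a_1 = 0  ->  6 a_3 = 7 a_1 = 21  ->  a_3 = 7/2
  x^2: 12 a_4 - 7 a_2 = 0  ->  12 a_4 = 7 a_2 = -49  ->  a_4 = -49/12
  x^3: 20 a_5 - 7 a_3 = 0  ->  20 a_5 = 7 a_3 = 49/2  ->  a_5 = 49/40
Truncated series: y(x) = -2 + 3 x - 7 x^2 + (7/2) x^3 - (49/12) x^4 + (49/40) x^5 + O(x^6).

a_0 = -2; a_1 = 3; a_2 = -7; a_3 = 7/2; a_4 = -49/12; a_5 = 49/40


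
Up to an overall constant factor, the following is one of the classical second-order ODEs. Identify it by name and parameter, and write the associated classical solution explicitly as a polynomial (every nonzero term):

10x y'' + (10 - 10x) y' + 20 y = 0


All three coefficients share the factor 10; dividing through by 10 gives  x y'' + (1 - x) y' + 2 y = 0.
This matches the Laguerre equation x y'' + (1 - x) y' + n y = 0 with n = 2; the polynomial solution is L_2(x).
With y = sum_k a_k x^k, matching x^k gives (k+1)k a_{k+1} + (k+1) a_{k+1} - k a_k + n a_k = 0, i.e. (k+1)^2 a_{k+1} = (k - n) a_k = (k - 2) a_k. The right side vanishes at k = 2, so the series terminates at degree 2.
Standard normalization L_n(0) = 1 gives a_0 = 1. Work upward with a_{k+1} = (k - 2) a_k / (k+1)^2:
  a_1 = (0 - 2)(1) / 1^2 = -2/1 = -2
  a_2 = (1 - 2)(-2) / 2^2 = 2/4 = 1/2
Hence L_2(x) = x^2/2 - 2 x + 1.

L_2(x); series = x^2/2 - 2 x + 1


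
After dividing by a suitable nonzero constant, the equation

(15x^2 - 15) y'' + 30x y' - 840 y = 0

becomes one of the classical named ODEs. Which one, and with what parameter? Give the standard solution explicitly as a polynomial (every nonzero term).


All three coefficients share the factor -15; dividing through by -15 gives  (1 - x^2) y'' - 2x y' + 56 y = 0.
This matches the Legendre equation (1 - x^2) y'' - 2x y' + n(n+1) y = 0 (note the -2x y' term) with n(n+1) = 56, so n = 7; the polynomial solution is P_7(x).
With y = sum_k a_k x^k, matching x^k gives (k+2)(k+1) a_{k+2} = [k(k+1) - n(n+1)] a_k = (k - 7)(k + 8) a_k. The right side vanishes at k = 7, so the series with the parity of 7 terminates at degree 7.
Standard normalization (P_n(1) = 1): leading coefficient (2n)!/(2^n (n!)^2) = 87178291200/(128*25401600) = 429/16, so a_7 = 429/16. Work downward with a_k = (k+1)(k+2) a_{k+2} / ((k - 7)(k + 8)):
  a_5 = (6)(7)(429/16) / ((5 - 7)(5 + 8)) = (9009/8)/(-26) = -693/16
  a_3 = (4)(5)(-693/16) / ((3 - 7)(3 + 8)) = (-3465/4)/(-44) = 315/16
  a_1 = (2)(3)(315/16) / ((1 - 7)(1 + 8)) = (945/8)/(-54) = -35/16
Hence P_7(x) = 429 x^7/16 - 693 x^5/16 + 315 x^3/16 - 35 x/16.

P_7(x); series = 429 x^7/16 - 693 x^5/16 + 315 x^3/16 - 35 x/16
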